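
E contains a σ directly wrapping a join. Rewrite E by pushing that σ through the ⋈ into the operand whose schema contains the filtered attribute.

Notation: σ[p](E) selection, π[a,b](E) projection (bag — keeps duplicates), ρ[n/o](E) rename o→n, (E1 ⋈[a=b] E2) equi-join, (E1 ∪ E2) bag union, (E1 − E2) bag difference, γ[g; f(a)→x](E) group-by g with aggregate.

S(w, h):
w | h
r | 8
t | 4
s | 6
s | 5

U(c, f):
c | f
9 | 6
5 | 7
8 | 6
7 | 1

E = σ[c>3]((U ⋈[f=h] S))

σ filters on c, owned by the left side.
E' = (σ[c>3](U) ⋈[f=h] S)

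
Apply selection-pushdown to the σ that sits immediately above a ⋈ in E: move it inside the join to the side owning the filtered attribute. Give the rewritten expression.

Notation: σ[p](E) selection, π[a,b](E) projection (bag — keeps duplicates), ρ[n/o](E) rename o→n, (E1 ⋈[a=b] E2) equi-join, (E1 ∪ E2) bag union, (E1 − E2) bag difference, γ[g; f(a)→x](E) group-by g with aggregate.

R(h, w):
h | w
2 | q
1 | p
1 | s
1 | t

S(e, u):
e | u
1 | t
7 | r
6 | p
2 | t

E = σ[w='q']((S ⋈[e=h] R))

σ filters on w, owned by the right side.
E' = (S ⋈[e=h] σ[w='q'](R))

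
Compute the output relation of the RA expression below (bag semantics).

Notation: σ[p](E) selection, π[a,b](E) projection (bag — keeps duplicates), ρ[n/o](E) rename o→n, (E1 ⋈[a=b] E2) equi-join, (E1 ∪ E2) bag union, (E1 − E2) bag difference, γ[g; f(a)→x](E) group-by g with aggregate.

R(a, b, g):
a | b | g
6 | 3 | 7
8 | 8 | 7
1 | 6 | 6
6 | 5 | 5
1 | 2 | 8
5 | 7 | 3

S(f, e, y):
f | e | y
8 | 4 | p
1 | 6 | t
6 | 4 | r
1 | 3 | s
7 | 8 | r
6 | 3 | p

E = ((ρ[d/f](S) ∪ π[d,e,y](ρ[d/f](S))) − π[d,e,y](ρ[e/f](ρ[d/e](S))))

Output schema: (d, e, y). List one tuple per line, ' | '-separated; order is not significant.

Stepwise |·|:
  S → 6
  ρ[d/f](S) → 6
  S → 6
  ρ[d/f](S) → 6
  π[d,e,y](ρ[d/f](S)) → 6
  (ρ[d/f](S) ∪ π[d,e,y](ρ[d/f](S))) → 12
  S → 6
  ρ[d/e](S) → 6
  ρ[e/f](ρ[d/e](S)) → 6
  π[d,e,y](ρ[e/f](ρ[d/e](S))) → 6
  ((ρ[d/f](S) ∪ π[d,e,y](ρ[d/f](S))) − π[d,e,y](ρ[e/f](ρ[d/e](S)))) → 12

== RESULT ==
d | e | y
1 | 3 | s
1 | 3 | s
1 | 6 | t
1 | 6 | t
6 | 3 | p
6 | 3 | p
6 | 4 | r
6 | 4 | r
7 | 8 | r
7 | 8 | r
8 | 4 | p
8 | 4 | p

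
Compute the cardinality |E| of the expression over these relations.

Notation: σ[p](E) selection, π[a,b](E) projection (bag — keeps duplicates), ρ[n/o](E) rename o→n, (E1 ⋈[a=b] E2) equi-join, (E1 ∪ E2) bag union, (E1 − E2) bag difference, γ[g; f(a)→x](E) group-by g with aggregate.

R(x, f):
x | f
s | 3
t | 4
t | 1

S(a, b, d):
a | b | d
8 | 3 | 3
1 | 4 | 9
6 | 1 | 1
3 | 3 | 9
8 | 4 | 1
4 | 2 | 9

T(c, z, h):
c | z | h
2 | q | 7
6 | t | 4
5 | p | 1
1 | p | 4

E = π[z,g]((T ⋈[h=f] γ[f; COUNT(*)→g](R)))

Stepwise |·|:
  T → 4
  R → 3
  γ[f; COUNT(*)→g](R) → 3
  (T ⋈[h=f] γ[f; COUNT(*)→g](R)) → 3
  π[z,g]((T ⋈[h=f] γ[f; COUNT(*)→g](R))) → 3

|E| = 3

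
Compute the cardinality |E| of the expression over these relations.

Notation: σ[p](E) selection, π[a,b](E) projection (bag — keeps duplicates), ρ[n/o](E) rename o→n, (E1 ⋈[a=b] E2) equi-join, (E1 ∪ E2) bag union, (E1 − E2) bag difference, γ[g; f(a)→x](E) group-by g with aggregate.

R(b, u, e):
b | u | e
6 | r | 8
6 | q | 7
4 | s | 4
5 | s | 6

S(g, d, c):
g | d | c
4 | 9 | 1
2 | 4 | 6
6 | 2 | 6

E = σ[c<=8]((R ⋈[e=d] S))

Subexpression sizes:
  R → 4
  S → 3
  (R ⋈[e=d] S) → 1
  σ[c<=8]((R ⋈[e=d] S)) → 1

|E| = 1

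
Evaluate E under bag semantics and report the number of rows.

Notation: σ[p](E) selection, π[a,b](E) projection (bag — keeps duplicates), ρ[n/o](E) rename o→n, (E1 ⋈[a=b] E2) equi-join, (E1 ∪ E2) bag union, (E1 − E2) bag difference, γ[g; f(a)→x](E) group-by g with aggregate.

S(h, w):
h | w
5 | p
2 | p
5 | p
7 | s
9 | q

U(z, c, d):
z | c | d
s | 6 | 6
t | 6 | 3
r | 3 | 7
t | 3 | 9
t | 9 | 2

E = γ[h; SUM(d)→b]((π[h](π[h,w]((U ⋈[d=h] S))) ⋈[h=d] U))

Per-node cardinality:
  U → 5
  S → 5
  (U ⋈[d=h] S) → 3
  π[h,w]((U ⋈[d=h] S)) → 3
  π[h](π[h,w]((U ⋈[d=h] S))) → 3
  U → 5
  (π[h](π[h,w]((U ⋈[d=h] S))) ⋈[h=d] U) → 3
  γ[h; SUM(d)→b]((π[h](π[h,w]((U ⋈[d=h] S))) ⋈[h=d] U)) → 3

|E| = 3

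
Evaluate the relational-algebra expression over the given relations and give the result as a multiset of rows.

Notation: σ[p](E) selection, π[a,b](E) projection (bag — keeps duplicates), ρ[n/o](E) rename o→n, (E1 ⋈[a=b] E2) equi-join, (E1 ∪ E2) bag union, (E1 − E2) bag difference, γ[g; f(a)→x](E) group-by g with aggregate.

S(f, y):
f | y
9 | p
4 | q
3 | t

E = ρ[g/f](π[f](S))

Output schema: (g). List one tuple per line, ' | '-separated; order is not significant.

Row counts bottom-up:
  S → 3
  π[f](S) → 3
  ρ[g/f](π[f](S)) → 3

== RESULT ==
g
3
4
9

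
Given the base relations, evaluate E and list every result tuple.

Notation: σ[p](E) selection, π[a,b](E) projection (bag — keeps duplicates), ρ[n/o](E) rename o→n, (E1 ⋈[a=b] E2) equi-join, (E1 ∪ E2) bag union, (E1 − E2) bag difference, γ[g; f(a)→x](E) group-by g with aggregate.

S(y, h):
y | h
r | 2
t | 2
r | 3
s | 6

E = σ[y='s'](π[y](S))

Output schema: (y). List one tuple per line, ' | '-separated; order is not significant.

Row counts bottom-up:
  S → 4
  π[y](S) → 4
  σ[y='s'](π[y](S)) → 1

== RESULT ==
y
s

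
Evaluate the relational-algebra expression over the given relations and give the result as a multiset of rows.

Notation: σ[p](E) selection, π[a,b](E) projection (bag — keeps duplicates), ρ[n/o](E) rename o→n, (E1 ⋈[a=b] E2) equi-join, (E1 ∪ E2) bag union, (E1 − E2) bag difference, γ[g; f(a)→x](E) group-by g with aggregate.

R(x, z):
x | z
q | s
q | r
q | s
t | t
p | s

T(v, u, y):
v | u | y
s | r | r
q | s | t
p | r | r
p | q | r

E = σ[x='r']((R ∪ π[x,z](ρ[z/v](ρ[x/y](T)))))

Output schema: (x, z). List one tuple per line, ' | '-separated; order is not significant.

Stepwise |·|:
  R → 5
  T → 4
  ρ[x/y](T) → 4
  ρ[z/v](ρ[x/y](T)) → 4
  π[x,z](ρ[z/v](ρ[x/y](T))) → 4
  (R ∪ π[x,z](ρ[z/v](ρ[x/y](T)))) → 9
  σ[x='r']((R ∪ π[x,z](ρ[z/v](ρ[x/y](T))))) → 3

== RESULT ==
x | z
r | p
r | p
r | s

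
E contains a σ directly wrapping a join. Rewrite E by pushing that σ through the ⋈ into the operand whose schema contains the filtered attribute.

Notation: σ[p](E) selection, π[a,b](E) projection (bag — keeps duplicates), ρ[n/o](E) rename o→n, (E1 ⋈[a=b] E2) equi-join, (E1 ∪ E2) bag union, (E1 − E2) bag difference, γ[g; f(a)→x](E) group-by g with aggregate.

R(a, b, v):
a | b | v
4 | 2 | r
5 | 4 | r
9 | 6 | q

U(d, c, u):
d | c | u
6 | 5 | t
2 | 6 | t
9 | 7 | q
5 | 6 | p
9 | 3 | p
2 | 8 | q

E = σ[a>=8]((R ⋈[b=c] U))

σ filters on a, owned by the left side.
E' = (σ[a>=8](R) ⋈[b=c] U)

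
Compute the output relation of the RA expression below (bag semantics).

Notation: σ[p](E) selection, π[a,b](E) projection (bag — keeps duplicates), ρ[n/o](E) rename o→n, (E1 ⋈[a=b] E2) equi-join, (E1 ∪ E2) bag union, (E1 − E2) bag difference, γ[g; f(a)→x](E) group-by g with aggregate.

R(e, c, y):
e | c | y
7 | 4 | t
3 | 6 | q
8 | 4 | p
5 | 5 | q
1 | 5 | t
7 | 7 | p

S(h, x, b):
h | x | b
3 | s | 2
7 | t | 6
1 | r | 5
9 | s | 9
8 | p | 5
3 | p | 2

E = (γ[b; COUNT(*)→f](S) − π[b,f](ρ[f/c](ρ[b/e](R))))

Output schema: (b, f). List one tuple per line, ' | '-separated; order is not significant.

Per-node cardinality:
  S → 6
  γ[b; COUNT(*)→f](S) → 4
  R → 6
  ρ[b/e](R) → 6
  ρ[f/c](ρ[b/e](R)) → 6
  π[b,f](ρ[f/c](ρ[b/e](R))) → 6
  (γ[b; COUNT(*)→f](S) − π[b,f](ρ[f/c](ρ[b/e](R)))) → 4

== RESULT ==
b | f
2 | 2
5 | 2
6 | 1
9 | 1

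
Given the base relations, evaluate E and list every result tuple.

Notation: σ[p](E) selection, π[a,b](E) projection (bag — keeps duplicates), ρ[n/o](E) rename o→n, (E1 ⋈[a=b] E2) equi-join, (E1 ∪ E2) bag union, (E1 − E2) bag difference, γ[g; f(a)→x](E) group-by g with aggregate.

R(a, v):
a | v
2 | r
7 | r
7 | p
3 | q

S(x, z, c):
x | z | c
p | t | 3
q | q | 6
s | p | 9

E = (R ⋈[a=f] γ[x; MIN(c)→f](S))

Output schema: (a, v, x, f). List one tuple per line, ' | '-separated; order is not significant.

Per-node cardinality:
  R → 4
  S → 3
  γ[x; MIN(c)→f](S) → 3
  (R ⋈[a=f] γ[x; MIN(c)→f](S)) → 1

== RESULT ==
a | v | x | f
3 | q | p | 3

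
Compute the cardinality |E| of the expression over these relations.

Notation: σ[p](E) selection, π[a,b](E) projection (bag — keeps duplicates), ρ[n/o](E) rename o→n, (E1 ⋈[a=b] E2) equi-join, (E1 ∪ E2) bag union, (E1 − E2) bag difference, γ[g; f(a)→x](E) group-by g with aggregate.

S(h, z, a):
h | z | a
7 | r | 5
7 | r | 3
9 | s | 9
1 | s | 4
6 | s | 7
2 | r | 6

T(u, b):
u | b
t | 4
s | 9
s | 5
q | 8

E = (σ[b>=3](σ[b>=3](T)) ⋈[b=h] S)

Per-node cardinality:
  T → 4
  σ[b>=3](T) → 4
  σ[b>=3](σ[b>=3](T)) → 4
  S → 6
  (σ[b>=3](σ[b>=3](T)) ⋈[b=h] S) → 1

|E| = 1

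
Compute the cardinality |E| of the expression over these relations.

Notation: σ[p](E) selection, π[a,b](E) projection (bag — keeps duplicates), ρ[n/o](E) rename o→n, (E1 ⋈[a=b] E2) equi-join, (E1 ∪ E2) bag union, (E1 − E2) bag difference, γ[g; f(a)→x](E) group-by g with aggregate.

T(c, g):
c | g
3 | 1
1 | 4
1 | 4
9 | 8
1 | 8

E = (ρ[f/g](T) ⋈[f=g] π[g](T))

Subexpression sizes:
  T → 5
  ρ[f/g](T) → 5
  T → 5
  π[g](T) → 5
  (ρ[f/g](T) ⋈[f=g] π[g](T)) → 9

|E| = 9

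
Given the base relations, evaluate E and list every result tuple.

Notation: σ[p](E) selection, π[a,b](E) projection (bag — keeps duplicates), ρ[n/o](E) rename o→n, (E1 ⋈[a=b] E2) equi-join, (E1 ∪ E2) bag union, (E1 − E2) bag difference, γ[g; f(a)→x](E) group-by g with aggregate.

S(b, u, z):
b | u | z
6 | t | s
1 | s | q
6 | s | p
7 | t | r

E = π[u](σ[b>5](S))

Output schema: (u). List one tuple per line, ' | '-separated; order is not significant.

Row counts bottom-up:
  S → 4
  σ[b>5](S) → 3
  π[u](σ[b>5](S)) → 3

== RESULT ==
u
s
t
t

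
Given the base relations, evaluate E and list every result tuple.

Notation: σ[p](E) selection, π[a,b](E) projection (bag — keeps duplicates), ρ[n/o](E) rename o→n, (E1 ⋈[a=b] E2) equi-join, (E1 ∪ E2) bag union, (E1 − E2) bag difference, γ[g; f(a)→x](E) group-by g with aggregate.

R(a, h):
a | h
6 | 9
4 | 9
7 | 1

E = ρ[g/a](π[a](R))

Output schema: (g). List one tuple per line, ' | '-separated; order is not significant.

Row counts bottom-up:
  R → 3
  π[a](R) → 3
  ρ[g/a](π[a](R)) → 3

== RESULT ==
g
4
6
7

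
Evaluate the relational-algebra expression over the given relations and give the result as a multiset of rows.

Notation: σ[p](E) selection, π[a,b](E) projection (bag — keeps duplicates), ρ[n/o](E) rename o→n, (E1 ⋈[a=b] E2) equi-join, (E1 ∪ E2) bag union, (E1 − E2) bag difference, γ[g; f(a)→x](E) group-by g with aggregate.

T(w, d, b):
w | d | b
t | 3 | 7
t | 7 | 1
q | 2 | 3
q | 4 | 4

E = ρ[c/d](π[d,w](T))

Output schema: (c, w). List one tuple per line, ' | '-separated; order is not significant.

Subexpression sizes:
  T → 4
  π[d,w](T) → 4
  ρ[c/d](π[d,w](T)) → 4

== RESULT ==
c | w
2 | q
3 | t
4 | q
7 | t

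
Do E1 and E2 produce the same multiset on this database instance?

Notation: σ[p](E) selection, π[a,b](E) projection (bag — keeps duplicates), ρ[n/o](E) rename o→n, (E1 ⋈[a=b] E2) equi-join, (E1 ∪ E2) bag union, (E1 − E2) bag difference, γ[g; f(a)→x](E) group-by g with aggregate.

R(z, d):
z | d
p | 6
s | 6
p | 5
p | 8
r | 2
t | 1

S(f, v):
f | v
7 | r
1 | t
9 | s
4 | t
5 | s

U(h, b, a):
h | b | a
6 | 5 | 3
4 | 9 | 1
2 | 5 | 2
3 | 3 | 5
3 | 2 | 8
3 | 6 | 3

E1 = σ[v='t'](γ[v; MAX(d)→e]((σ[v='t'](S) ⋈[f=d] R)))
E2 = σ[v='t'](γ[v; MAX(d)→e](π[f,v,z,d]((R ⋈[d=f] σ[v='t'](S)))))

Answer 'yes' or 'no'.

E1 stepwise |·|:
  S → 5
  σ[v='t'](S) → 2
  R → 6
  (σ[v='t'](S) ⋈[f=d] R) → 1
  γ[v; MAX(d)→e]((σ[v='t'](S) ⋈[f=d] R)) → 1
  σ[v='t'](γ[v; MAX(d)→e]((σ[v='t'](S) ⋈[f=d] R))) → 1
E2 stepwise |·|:
  R → 6
  S → 5
  σ[v='t'](S) → 2
  (R ⋈[d=f] σ[v='t'](S)) → 1
  π[f,v,z,d]((R ⋈[d=f] σ[v='t'](S))) → 1
  γ[v; MAX(d)→e](π[f,v,z,d]((R ⋈[d=f] σ[v='t'](S)))) → 1
  σ[v='t'](γ[v; MAX(d)→e](π[f,v,z,d]((R ⋈[d=f] σ[v='t'](S))))) → 1

E1 and E2 produce the same multiset:
v | e
t | 1

yes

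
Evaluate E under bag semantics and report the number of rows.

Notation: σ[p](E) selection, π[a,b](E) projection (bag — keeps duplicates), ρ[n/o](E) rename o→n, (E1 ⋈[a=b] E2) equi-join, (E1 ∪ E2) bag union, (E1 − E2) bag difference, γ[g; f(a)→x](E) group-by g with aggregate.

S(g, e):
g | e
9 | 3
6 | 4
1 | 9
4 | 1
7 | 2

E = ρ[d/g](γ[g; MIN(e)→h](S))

Row counts bottom-up:
  S → 5
  γ[g; MIN(e)→h](S) → 5
  ρ[d/g](γ[g; MIN(e)→h](S)) → 5

|E| = 5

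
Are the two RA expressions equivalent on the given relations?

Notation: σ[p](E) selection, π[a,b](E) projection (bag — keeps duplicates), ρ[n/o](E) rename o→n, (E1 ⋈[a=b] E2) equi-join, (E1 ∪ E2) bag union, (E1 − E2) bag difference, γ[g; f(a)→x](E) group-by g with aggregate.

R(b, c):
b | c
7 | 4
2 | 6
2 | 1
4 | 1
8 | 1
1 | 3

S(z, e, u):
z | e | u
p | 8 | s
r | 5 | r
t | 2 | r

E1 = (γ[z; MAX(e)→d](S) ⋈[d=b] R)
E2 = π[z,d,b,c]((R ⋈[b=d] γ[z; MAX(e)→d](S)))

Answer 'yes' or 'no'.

E1 subexpression sizes:
  S → 3
  γ[z; MAX(e)→d](S) → 3
  R → 6
  (γ[z; MAX(e)→d](S) ⋈[d=b] R) → 3
E2 subexpression sizes:
  R → 6
  S → 3
  γ[z; MAX(e)→d](S) → 3
  (R ⋈[b=d] γ[z; MAX(e)→d](S)) → 3
  π[z,d,b,c]((R ⋈[b=d] γ[z; MAX(e)→d](S))) → 3

E1 and E2 produce the same multiset:
z | d | b | c
p | 8 | 8 | 1
t | 2 | 2 | 1
t | 2 | 2 | 6

yes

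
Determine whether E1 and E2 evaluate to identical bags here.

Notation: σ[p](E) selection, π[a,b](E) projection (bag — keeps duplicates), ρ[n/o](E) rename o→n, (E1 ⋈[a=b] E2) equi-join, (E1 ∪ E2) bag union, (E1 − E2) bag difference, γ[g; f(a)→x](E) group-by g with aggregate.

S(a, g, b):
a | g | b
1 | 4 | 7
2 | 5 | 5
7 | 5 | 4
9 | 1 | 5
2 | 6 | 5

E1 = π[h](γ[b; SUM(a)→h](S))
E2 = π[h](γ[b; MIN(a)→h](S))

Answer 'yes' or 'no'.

E1 row counts bottom-up:
  S → 5
  γ[b; SUM(a)→h](S) → 3
  π[h](γ[b; SUM(a)→h](S)) → 3
E2 row counts bottom-up:
  S → 5
  γ[b; MIN(a)→h](S) → 3
  π[h](γ[b; MIN(a)→h](S)) → 3

E1 result:
h
1
7
13
E2 result:
h
1
2
7
Witness: (2,) appears 0× in E1 but 1× in E2.

no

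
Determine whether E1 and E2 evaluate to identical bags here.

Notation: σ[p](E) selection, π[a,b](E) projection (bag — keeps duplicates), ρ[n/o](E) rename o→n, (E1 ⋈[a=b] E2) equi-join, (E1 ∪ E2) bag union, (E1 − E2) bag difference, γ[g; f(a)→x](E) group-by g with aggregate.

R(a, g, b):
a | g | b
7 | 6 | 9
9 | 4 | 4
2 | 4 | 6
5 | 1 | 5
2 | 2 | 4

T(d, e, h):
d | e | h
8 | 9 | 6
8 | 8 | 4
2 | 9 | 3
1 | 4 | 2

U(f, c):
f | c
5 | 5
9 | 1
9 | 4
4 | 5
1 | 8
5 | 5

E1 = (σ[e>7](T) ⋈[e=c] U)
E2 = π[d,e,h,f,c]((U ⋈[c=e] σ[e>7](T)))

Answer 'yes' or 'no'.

E1 per-node cardinality:
  T → 4
  σ[e>7](T) → 3
  U → 6
  (σ[e>7](T) ⋈[e=c] U) → 1
E2 per-node cardinality:
  U → 6
  T → 4
  σ[e>7](T) → 3
  (U ⋈[c=e] σ[e>7](T)) → 1
  π[d,e,h,f,c]((U ⋈[c=e] σ[e>7](T))) → 1

E1 and E2 produce the same multiset:
d | e | h | f | c
8 | 8 | 4 | 1 | 8

yes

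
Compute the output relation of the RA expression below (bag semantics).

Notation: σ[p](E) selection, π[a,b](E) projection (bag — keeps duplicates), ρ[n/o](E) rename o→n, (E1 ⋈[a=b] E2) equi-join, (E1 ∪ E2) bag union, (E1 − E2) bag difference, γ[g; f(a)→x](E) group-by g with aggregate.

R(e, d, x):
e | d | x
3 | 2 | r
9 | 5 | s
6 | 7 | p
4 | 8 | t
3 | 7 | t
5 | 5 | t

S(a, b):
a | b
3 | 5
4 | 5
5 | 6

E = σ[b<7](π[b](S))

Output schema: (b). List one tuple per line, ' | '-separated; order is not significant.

Subexpression sizes:
  S → 3
  π[b](S) → 3
  σ[b<7](π[b](S)) → 3

== RESULT ==
b
5
5
6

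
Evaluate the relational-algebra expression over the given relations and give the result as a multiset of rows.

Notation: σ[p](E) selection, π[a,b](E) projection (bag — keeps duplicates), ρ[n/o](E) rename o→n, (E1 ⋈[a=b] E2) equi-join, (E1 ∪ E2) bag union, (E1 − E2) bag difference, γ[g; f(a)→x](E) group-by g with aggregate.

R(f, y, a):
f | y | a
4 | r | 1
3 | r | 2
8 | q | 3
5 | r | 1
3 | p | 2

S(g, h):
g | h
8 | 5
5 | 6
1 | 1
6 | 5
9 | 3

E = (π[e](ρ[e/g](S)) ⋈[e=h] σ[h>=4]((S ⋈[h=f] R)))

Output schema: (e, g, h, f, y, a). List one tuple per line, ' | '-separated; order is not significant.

Per-node cardinality:
  S → 5
  ρ[e/g](S) → 5
  π[e](ρ[e/g](S)) → 5
  S → 5
  R → 5
  (S ⋈[h=f] R) → 4
  σ[h>=4]((S ⋈[h=f] R)) → 2
  (π[e](ρ[e/g](S)) ⋈[e=h] σ[h>=4]((S ⋈[h=f] R))) → 2

== RESULT ==
e | g | h | f | y | a
5 | 6 | 5 | 5 | r | 1
5 | 8 | 5 | 5 | r | 1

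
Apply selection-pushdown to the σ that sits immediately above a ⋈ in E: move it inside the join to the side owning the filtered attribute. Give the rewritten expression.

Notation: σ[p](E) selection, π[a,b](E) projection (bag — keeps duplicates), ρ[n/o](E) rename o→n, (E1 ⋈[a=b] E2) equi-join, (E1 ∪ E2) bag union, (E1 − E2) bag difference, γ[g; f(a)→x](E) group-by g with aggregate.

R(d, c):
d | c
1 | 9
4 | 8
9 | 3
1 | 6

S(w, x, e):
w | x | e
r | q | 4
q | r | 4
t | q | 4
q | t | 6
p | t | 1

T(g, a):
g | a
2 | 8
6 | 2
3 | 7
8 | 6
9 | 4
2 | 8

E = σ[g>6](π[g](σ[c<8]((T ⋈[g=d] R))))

σ filters on c, owned by the right side.
E' = σ[g>6](π[g]((T ⋈[g=d] σ[c<8](R))))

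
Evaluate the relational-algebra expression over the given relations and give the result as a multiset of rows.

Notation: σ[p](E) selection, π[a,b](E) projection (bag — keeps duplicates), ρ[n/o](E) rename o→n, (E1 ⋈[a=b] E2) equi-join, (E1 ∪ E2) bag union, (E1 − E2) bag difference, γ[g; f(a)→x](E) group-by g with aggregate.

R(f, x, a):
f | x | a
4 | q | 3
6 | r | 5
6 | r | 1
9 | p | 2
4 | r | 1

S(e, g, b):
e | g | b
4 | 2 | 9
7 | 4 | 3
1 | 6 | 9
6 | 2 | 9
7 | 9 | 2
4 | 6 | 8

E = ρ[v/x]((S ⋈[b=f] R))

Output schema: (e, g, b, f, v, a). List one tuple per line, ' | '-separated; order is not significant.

Per-node cardinality:
  S → 6
  R → 5
  (S ⋈[b=f] R) → 3
  ρ[v/x]((S ⋈[b=f] R)) → 3

== RESULT ==
e | g | b | f | v | a
1 | 6 | 9 | 9 | p | 2
4 | 2 | 9 | 9 | p | 2
6 | 2 | 9 | 9 | p | 2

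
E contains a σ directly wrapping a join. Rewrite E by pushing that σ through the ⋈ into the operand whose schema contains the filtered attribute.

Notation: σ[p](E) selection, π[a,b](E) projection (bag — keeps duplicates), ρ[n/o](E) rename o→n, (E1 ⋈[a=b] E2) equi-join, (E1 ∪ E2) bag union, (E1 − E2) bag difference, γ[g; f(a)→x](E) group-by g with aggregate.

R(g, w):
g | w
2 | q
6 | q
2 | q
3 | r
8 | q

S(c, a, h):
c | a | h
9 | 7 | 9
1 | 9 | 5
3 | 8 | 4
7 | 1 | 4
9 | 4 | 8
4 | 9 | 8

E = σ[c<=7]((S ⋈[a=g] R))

σ filters on c, owned by the left side.
E' = (σ[c<=7](S) ⋈[a=g] R)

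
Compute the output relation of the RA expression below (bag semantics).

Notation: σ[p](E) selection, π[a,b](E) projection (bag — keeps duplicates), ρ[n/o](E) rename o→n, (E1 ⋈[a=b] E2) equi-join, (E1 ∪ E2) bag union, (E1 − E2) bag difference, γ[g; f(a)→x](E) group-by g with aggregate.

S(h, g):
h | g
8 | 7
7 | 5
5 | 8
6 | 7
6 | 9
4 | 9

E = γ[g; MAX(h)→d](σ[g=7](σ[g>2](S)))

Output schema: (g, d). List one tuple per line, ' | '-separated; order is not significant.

Per-node cardinality:
  S → 6
  σ[g>2](S) → 6
  σ[g=7](σ[g>2](S)) → 2
  γ[g; MAX(h)→d](σ[g=7](σ[g>2](S))) → 1

== RESULT ==
g | d
7 | 8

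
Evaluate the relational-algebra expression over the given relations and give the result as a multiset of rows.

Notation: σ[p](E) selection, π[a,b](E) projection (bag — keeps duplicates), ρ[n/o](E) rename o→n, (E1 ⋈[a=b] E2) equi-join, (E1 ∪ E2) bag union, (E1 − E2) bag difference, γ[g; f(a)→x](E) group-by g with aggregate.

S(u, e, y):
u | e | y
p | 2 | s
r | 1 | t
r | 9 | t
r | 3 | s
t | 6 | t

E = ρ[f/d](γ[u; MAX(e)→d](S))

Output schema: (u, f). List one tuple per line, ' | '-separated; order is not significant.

Row counts bottom-up:
  S → 5
  γ[u; MAX(e)→d](S) → 3
  ρ[f/d](γ[u; MAX(e)→d](S)) → 3

== RESULT ==
u | f
p | 2
r | 9
t | 6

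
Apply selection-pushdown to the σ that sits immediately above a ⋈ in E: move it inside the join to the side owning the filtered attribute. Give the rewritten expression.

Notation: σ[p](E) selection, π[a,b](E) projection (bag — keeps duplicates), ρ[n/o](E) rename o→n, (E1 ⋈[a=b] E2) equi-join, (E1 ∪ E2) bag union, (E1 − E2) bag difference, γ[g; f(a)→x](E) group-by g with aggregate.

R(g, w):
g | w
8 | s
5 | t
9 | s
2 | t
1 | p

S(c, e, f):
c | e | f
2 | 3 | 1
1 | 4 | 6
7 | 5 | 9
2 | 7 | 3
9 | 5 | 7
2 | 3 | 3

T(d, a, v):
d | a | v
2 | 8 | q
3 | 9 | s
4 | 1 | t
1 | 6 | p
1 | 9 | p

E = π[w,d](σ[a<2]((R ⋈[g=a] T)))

σ filters on a, owned by the right side.
E' = π[w,d]((R ⋈[g=a] σ[a<2](T)))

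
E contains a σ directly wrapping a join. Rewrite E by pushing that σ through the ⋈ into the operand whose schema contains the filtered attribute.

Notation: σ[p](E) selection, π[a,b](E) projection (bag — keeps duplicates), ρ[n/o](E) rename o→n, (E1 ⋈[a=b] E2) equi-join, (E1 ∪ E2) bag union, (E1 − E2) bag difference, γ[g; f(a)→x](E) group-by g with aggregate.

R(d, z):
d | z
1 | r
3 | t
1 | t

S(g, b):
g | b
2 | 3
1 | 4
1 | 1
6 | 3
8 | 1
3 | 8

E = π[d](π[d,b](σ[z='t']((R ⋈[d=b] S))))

σ filters on z, owned by the left side.
E' = π[d](π[d,b]((σ[z='t'](R) ⋈[d=b] S)))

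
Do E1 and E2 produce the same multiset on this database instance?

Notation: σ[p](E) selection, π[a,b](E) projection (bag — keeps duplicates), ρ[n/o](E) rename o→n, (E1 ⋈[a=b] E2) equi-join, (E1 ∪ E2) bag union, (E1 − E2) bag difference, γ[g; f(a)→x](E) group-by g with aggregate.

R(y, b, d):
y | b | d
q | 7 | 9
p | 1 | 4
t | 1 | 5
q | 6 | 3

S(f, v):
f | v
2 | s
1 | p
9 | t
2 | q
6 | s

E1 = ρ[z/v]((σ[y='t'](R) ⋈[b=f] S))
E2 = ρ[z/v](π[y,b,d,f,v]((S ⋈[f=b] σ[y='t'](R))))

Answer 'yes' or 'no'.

E1 subexpression sizes:
  R → 4
  σ[y='t'](R) → 1
  S → 5
  (σ[y='t'](R) ⋈[b=f] S) → 1
  ρ[z/v]((σ[y='t'](R) ⋈[b=f] S)) → 1
E2 subexpression sizes:
  S → 5
  R → 4
  σ[y='t'](R) → 1
  (S ⋈[f=b] σ[y='t'](R)) → 1
  π[y,b,d,f,v]((S ⋈[f=b] σ[y='t'](R))) → 1
  ρ[z/v](π[y,b,d,f,v]((S ⋈[f=b] σ[y='t'](R)))) → 1

E1 and E2 produce the same multiset:
y | b | d | f | z
t | 1 | 5 | 1 | p

yes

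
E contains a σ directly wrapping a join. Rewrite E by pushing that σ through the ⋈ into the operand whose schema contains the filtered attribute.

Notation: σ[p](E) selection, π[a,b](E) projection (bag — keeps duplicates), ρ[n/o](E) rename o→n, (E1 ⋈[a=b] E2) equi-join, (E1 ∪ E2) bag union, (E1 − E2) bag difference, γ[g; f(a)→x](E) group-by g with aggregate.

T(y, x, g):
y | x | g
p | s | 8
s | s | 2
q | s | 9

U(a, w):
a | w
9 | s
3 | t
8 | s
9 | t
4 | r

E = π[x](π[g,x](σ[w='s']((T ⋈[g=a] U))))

σ filters on w, owned by the right side.
E' = π[x](π[g,x]((T ⋈[g=a] σ[w='s'](U))))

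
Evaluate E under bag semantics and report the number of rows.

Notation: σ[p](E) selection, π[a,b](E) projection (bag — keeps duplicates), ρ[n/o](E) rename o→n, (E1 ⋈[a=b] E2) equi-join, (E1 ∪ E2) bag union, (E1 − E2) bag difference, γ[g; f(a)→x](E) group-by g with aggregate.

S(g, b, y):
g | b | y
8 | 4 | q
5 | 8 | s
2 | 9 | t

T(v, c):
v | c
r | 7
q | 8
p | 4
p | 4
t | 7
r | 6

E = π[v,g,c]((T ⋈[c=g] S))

Per-node cardinality:
  T → 6
  S → 3
  (T ⋈[c=g] S) → 1
  π[v,g,c]((T ⋈[c=g] S)) → 1

|E| = 1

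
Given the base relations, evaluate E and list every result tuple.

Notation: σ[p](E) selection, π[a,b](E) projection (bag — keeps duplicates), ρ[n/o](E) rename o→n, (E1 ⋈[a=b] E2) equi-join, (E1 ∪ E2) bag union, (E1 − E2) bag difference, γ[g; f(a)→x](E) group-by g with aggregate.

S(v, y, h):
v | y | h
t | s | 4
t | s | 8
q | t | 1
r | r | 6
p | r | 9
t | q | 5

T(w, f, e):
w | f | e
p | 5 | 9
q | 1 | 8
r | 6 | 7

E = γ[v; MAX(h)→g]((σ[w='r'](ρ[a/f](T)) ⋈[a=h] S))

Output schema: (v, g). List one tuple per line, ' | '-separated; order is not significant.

Stepwise |·|:
  T → 3
  ρ[a/f](T) → 3
  σ[w='r'](ρ[a/f](T)) → 1
  S → 6
  (σ[w='r'](ρ[a/f](T)) ⋈[a=h] S) → 1
  γ[v; MAX(h)→g]((σ[w='r'](ρ[a/f](T)) ⋈[a=h] S)) → 1

== RESULT ==
v | g
r | 6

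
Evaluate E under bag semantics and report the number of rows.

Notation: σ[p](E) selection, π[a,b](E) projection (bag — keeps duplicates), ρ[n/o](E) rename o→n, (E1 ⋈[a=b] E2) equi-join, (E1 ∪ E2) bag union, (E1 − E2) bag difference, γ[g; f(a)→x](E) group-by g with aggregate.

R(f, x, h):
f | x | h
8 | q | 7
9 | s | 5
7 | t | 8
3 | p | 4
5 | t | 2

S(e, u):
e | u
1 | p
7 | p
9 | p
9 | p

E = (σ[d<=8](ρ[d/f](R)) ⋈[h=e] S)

Per-node cardinality:
  R → 5
  ρ[d/f](R) → 5
  σ[d<=8](ρ[d/f](R)) → 4
  S → 4
  (σ[d<=8](ρ[d/f](R)) ⋈[h=e] S) → 1

|E| = 1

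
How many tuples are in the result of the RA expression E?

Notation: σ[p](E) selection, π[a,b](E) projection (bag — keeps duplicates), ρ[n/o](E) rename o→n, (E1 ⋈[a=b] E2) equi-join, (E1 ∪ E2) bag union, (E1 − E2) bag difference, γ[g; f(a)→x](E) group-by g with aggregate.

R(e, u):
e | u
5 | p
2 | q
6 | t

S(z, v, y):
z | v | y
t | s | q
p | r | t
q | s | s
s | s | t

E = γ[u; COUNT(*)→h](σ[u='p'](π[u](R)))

Per-node cardinality:
  R → 3
  π[u](R) → 3
  σ[u='p'](π[u](R)) → 1
  γ[u; COUNT(*)→h](σ[u='p'](π[u](R))) → 1

|E| = 1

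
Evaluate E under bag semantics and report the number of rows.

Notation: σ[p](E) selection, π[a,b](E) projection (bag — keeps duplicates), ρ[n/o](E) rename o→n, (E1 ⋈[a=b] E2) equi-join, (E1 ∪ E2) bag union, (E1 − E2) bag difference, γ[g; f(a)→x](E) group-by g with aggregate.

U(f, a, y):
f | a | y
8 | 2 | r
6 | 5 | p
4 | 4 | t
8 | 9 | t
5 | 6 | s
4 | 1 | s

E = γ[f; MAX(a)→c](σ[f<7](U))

Row counts bottom-up:
  U → 6
  σ[f<7](U) → 4
  γ[f; MAX(a)→c](σ[f<7](U)) → 3

|E| = 3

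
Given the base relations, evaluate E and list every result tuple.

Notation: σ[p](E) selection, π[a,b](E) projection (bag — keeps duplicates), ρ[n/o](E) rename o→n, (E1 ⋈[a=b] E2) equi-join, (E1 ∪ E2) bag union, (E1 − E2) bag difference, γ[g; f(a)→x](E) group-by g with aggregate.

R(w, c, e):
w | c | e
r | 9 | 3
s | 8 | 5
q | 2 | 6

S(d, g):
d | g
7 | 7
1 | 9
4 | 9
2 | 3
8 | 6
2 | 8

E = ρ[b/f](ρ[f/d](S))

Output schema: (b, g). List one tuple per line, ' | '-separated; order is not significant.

Per-node cardinality:
  S → 6
  ρ[f/d](S) → 6
  ρ[b/f](ρ[f/d](S)) → 6

== RESULT ==
b | g
1 | 9
2 | 3
2 | 8
4 | 9
7 | 7
8 | 6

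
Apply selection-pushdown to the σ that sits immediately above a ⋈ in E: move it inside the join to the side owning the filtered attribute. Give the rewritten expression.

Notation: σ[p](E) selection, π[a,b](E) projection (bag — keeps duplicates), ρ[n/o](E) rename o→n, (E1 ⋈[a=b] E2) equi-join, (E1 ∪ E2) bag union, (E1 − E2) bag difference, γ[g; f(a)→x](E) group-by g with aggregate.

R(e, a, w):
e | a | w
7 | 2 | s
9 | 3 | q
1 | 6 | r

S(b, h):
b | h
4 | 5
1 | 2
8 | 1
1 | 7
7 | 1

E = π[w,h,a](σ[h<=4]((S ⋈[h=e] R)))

σ filters on h, owned by the left side.
E' = π[w,h,a]((σ[h<=4](S) ⋈[h=e] R))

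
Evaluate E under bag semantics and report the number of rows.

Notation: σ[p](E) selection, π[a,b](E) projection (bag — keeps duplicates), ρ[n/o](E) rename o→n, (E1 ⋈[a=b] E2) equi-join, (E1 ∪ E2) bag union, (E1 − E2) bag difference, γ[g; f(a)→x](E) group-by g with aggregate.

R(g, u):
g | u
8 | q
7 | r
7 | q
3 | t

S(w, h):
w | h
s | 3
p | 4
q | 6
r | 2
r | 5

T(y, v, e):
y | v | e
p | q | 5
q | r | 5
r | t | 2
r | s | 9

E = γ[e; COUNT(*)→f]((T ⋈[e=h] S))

Row counts bottom-up:
  T → 4
  S → 5
  (T ⋈[e=h] S) → 3
  γ[e; COUNT(*)→f]((T ⋈[e=h] S)) → 2

|E| = 2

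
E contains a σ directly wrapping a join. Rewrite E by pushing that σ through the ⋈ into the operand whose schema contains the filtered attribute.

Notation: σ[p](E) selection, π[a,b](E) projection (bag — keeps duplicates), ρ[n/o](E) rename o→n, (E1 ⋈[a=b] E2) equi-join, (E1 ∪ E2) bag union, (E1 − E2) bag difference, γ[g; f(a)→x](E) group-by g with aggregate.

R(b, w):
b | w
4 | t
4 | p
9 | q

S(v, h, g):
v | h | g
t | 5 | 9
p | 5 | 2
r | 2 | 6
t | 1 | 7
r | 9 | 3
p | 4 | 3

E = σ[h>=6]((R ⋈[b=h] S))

σ filters on h, owned by the right side.
E' = (R ⋈[b=h] σ[h>=6](S))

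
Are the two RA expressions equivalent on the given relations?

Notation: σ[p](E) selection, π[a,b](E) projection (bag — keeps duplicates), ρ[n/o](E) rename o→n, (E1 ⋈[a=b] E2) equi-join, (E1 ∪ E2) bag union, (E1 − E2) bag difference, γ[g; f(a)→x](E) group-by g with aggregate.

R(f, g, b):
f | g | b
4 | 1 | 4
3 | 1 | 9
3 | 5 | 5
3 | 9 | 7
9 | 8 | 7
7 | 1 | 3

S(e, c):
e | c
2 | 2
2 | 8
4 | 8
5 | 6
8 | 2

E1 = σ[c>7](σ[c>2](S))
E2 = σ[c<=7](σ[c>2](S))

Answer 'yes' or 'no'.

E1 stepwise |·|:
  S → 5
  σ[c>2](S) → 3
  σ[c>7](σ[c>2](S)) → 2
E2 stepwise |·|:
  S → 5
  σ[c>2](S) → 3
  σ[c<=7](σ[c>2](S)) → 1

E1 result:
e | c
2 | 8
4 | 8
E2 result:
e | c
5 | 6
Witness: (5, 6) appears 0× in E1 but 1× in E2.

no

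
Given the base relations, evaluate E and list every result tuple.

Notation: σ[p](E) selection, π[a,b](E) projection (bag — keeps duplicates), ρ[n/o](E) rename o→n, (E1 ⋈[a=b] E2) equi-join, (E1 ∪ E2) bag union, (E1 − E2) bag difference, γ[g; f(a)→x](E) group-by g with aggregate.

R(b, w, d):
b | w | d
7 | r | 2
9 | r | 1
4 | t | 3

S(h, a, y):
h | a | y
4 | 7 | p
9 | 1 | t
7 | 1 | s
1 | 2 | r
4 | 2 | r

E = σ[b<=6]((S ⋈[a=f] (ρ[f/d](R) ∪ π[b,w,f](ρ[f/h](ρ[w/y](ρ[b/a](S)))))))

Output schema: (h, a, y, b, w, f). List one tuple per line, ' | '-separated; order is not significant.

Row counts bottom-up:
  S → 5
  R → 3
  ρ[f/d](R) → 3
  S → 5
  ρ[b/a](S) → 5
  ρ[w/y](ρ[b/a](S)) → 5
  ρ[f/h](ρ[w/y](ρ[b/a](S))) → 5
  π[b,w,f](ρ[f/h](ρ[w/y](ρ[b/a](S)))) → 5
  (ρ[f/d](R) ∪ π[b,w,f](ρ[f/h](ρ[w/y](ρ[b/a](S))))) → 8
  (S ⋈[a=f] (ρ[f/d](R) ∪ π[b,w,f](ρ[f/h](ρ[w/y](ρ[b/a](S)))))) → 7
  σ[b<=6]((S ⋈[a=f] (ρ[f/d](R) ∪ π[b,w,f](ρ[f/h](ρ[w/y](ρ[b/a](S))))))) → 3

== RESULT ==
h | a | y | b | w | f
4 | 7 | p | 1 | s | 7
7 | 1 | s | 2 | r | 1
9 | 1 | t | 2 | r | 1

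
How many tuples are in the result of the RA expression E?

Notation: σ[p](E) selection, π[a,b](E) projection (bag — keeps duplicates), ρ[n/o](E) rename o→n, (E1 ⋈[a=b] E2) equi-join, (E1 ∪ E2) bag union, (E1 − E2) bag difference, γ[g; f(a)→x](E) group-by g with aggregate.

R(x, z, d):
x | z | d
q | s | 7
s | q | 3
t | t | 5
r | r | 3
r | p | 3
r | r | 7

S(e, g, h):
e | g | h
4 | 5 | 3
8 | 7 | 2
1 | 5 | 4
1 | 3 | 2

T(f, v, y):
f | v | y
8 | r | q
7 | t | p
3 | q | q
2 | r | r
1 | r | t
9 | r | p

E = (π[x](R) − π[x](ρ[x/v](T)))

Stepwise |·|:
  R → 6
  π[x](R) → 6
  T → 6
  ρ[x/v](T) → 6
  π[x](ρ[x/v](T)) → 6
  (π[x](R) − π[x](ρ[x/v](T))) → 1

|E| = 1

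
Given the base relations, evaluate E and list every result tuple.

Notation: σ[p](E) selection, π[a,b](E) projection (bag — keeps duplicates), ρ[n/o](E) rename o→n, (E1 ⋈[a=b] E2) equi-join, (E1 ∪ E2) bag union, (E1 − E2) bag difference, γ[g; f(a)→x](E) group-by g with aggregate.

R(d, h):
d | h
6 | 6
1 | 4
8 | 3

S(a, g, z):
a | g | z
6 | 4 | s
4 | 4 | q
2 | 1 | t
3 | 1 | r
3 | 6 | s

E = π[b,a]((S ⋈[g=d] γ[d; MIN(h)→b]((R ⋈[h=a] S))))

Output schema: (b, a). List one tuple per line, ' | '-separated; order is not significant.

Per-node cardinality:
  S → 5
  R → 3
  S → 5
  (R ⋈[h=a] S) → 4
  γ[d; MIN(h)→b]((R ⋈[h=a] S)) → 3
  (S ⋈[g=d] γ[d; MIN(h)→b]((R ⋈[h=a] S))) → 3
  π[b,a]((S ⋈[g=d] γ[d; MIN(h)→b]((R ⋈[h=a] S)))) → 3

== RESULT ==
b | a
4 | 2
4 | 3
6 | 3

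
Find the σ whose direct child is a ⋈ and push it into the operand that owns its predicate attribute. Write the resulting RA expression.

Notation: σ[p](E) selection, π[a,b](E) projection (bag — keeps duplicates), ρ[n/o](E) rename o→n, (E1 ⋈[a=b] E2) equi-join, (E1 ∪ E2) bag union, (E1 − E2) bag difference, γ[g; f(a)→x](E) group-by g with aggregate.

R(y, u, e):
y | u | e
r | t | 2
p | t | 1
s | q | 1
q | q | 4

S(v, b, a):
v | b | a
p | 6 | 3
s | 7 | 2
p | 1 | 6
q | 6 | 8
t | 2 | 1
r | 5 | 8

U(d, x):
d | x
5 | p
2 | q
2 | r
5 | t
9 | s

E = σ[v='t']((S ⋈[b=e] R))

σ filters on v, owned by the left side.
E' = (σ[v='t'](S) ⋈[b=e] R)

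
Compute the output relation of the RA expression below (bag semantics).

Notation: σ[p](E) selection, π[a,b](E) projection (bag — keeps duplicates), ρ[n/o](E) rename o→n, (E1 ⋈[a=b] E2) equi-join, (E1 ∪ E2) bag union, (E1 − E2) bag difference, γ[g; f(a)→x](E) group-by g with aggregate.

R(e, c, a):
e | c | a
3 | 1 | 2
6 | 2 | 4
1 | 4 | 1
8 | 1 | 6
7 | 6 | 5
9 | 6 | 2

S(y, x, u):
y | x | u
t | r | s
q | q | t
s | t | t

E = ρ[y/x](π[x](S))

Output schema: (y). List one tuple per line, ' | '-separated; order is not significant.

Stepwise |·|:
  S → 3
  π[x](S) → 3
  ρ[y/x](π[x](S)) → 3

== RESULT ==
y
q
r
t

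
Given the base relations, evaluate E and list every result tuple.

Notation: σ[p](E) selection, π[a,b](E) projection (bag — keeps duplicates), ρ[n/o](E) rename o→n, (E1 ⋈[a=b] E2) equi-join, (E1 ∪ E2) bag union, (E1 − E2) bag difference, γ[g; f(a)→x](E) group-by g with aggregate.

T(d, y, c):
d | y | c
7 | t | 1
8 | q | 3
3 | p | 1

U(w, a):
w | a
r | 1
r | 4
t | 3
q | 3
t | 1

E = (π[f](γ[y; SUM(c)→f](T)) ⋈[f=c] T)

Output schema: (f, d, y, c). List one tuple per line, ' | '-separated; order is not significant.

Per-node cardinality:
  T → 3
  γ[y; SUM(c)→f](T) → 3
  π[f](γ[y; SUM(c)→f](T)) → 3
  T → 3
  (π[f](γ[y; SUM(c)→f](T)) ⋈[f=c] T) → 5

== RESULT ==
f | d | y | c
1 | 3 | p | 1
1 | 3 | p | 1
1 | 7 | t | 1
1 | 7 | t | 1
3 | 8 | q | 3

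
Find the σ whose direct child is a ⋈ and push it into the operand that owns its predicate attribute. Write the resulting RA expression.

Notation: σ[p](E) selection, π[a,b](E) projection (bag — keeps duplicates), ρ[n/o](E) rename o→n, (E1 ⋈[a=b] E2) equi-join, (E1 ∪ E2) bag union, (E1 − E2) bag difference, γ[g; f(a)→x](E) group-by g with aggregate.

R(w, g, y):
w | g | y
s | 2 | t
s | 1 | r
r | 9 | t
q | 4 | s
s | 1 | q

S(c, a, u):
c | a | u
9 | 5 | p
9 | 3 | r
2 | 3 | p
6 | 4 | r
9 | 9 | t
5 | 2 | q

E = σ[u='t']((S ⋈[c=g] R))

σ filters on u, owned by the left side.
E' = (σ[u='t'](S) ⋈[c=g] R)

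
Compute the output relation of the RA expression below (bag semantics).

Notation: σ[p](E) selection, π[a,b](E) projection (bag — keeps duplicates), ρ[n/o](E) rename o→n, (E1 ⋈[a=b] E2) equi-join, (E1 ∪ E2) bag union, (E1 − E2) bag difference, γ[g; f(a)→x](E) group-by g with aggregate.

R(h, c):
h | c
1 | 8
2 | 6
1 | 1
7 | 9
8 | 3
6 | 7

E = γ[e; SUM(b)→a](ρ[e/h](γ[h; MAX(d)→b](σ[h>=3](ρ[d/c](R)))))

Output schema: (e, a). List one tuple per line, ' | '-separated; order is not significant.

Row counts bottom-up:
  R → 6
  ρ[d/c](R) → 6
  σ[h>=3](ρ[d/c](R)) → 3
  γ[h; MAX(d)→b](σ[h>=3](ρ[d/c](R))) → 3
  ρ[e/h](γ[h; MAX(d)→b](σ[h>=3](ρ[d/c](R)))) → 3
  γ[e; SUM(b)→a](ρ[e/h](γ[h; MAX(d)→b](σ[h>=3](ρ[d/c](R))))) → 3

== RESULT ==
e | a
6 | 7
7 | 9
8 | 3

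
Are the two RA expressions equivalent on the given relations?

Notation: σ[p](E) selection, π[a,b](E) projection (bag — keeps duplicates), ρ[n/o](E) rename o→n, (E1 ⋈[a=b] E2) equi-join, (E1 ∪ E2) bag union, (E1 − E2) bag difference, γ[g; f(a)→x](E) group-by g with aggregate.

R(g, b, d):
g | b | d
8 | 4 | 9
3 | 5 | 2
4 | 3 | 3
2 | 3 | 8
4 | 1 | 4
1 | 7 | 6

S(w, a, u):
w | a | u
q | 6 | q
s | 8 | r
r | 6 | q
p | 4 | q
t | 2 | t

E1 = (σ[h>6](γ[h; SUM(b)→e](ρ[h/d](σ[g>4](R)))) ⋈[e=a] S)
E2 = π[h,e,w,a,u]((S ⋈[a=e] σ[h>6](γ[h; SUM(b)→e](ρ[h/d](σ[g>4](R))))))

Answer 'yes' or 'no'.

E1 per-node cardinality:
  R → 6
  σ[g>4](R) → 1
  ρ[h/d](σ[g>4](R)) → 1
  γ[h; SUM(b)→e](ρ[h/d](σ[g>4](R))) → 1
  σ[h>6](γ[h; SUM(b)→e](ρ[h/d](σ[g>4](R)))) → 1
  S → 5
  (σ[h>6](γ[h; SUM(b)→e](ρ[h/d](σ[g>4](R)))) ⋈[e=a] S) → 1
E2 per-node cardinality:
  S → 5
  R → 6
  σ[g>4](R) → 1
  ρ[h/d](σ[g>4](R)) → 1
  γ[h; SUM(b)→e](ρ[h/d](σ[g>4](R))) → 1
  σ[h>6](γ[h; SUM(b)→e](ρ[h/d](σ[g>4](R)))) → 1
  (S ⋈[a=e] σ[h>6](γ[h; SUM(b)→e](ρ[h/d](σ[g>4](R))))) → 1
  π[h,e,w,a,u]((S ⋈[a=e] σ[h>6](γ[h; SUM(b)→e](ρ[h/d](σ[g>4](R)))))) → 1

E1 and E2 produce the same multiset:
h | e | w | a | u
9 | 4 | p | 4 | q

yes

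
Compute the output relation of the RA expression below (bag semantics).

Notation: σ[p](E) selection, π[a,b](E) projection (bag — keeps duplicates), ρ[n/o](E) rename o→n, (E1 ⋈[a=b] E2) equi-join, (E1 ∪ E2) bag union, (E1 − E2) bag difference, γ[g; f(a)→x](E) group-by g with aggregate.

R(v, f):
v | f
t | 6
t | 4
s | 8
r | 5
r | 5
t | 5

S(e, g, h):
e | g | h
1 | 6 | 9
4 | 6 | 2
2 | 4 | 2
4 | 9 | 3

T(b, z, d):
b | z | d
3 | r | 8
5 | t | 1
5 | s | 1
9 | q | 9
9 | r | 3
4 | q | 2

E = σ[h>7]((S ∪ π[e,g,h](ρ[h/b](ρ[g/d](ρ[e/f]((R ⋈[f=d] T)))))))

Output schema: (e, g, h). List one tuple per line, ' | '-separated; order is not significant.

Row counts bottom-up:
  S → 4
  R → 6
  T → 6
  (R ⋈[f=d] T) → 1
  ρ[e/f]((R ⋈[f=d] T)) → 1
  ρ[g/d](ρ[e/f]((R ⋈[f=d] T))) → 1
  ρ[h/b](ρ[g/d](ρ[e/f]((R ⋈[f=d] T)))) → 1
  π[e,g,h](ρ[h/b](ρ[g/d](ρ[e/f]((R ⋈[f=d] T))))) → 1
  (S ∪ π[e,g,h](ρ[h/b](ρ[g/d](ρ[e/f]((R ⋈[f=d] T)))))) → 5
  σ[h>7]((S ∪ π[e,g,h](ρ[h/b](ρ[g/d](ρ[e/f]((R ⋈[f=d] T))))))) → 1

== RESULT ==
e | g | h
1 | 6 | 9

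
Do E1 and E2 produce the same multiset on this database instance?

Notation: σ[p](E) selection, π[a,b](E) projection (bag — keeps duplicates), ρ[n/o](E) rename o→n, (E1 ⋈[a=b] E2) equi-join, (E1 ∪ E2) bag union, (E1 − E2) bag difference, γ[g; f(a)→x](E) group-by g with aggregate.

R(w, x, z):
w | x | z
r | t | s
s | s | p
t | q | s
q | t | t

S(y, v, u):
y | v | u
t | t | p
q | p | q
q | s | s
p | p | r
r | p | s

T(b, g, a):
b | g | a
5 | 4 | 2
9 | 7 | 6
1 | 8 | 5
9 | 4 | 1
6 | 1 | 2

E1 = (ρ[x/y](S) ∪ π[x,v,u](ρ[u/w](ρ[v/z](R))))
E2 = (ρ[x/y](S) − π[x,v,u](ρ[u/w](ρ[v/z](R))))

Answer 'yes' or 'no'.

E1 row counts bottom-up:
  S → 5
  ρ[x/y](S) → 5
  R → 4
  ρ[v/z](R) → 4
  ρ[u/w](ρ[v/z](R)) → 4
  π[x,v,u](ρ[u/w](ρ[v/z](R))) → 4
  (ρ[x/y](S) ∪ π[x,v,u](ρ[u/w](ρ[v/z](R)))) → 9
E2 row counts bottom-up:
  S → 5
  ρ[x/y](S) → 5
  R → 4
  ρ[v/z](R) → 4
  ρ[u/w](ρ[v/z](R)) → 4
  π[x,v,u](ρ[u/w](ρ[v/z](R))) → 4
  (ρ[x/y](S) − π[x,v,u](ρ[u/w](ρ[v/z](R)))) → 5

E1 result:
x | v | u
p | p | r
q | p | q
q | s | s
q | s | t
r | p | s
s | p | s
t | s | r
t | t | p
t | t | q
E2 result:
x | v | u
p | p | r
q | p | q
q | s | s
r | p | s
t | t | p
Witness: ('q', 's', 't') appears 1× in E1 but 0× in E2.

no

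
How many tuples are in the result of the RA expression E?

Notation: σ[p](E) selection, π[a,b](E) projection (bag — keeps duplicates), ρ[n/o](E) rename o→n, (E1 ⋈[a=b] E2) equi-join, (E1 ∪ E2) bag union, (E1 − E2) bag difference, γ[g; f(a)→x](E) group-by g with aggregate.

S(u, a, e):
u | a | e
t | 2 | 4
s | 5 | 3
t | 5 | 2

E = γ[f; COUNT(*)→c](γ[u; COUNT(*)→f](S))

Stepwise |·|:
  S → 3
  γ[u; COUNT(*)→f](S) → 2
  γ[f; COUNT(*)→c](γ[u; COUNT(*)→f](S)) → 2

|E| = 2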